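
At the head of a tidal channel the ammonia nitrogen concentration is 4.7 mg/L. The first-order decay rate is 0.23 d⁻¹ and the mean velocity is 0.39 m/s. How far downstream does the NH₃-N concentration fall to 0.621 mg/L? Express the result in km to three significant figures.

From C = C₀·e^(−kt), t = ln(C₀/C)/k = ln(4.7/0.621)/0.23 = 2.024/0.23 = 8.8 d.
Distance = v·t = 0.39 m/s × 7.603e+05 s = 2.965e+05 m = 296.5 km.

297 km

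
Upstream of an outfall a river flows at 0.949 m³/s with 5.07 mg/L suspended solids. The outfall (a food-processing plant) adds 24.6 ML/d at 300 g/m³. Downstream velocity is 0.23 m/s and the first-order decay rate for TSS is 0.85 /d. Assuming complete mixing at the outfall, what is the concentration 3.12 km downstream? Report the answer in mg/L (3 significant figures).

24.6 ML/d = 0.2847 m³/s.
After complete mixing, C₀ = (0.2847·300 + 0.949·5.07) / 1.234 = 73.13 mg/L.
Travel time t = 3120 m / 0.23 m/s = 1.357e+04 s = 0.157 d.
C = 73.13·exp(−0.85·0.157) = 73.13·0.8751 = 64 mg/L.

64.0 mg/L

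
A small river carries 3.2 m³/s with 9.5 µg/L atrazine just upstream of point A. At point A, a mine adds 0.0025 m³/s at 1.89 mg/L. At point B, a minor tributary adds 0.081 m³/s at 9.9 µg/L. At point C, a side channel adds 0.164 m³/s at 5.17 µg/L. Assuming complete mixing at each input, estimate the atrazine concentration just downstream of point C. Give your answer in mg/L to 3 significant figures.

0.0107 mg/L

9.5 µg/L = 0.0095 mg/L.
After input A: C = (3.2·0.0095 + 0.0025·1.89) / 3.203 = 0.01097 mg/L.
9.9 µg/L = 0.0099 mg/L.
After input B: C = (3.203·0.01097 + 0.081·0.0099) / 3.284 = 0.01094 mg/L.
5.17 µg/L = 0.00517 mg/L.
After input C: C = (3.284·0.01094 + 0.164·0.00517) / 3.448 = 0.01067 mg/L.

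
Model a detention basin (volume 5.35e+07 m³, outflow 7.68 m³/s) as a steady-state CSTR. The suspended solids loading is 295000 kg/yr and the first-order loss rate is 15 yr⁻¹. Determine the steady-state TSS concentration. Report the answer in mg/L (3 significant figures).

Outflow Q = 7.68 m³/s × 3.156e+07 s/yr = 2.424e+08 m³/yr.
Steady-state CSTR mass balance: W = Q·C + k·V·C, so C = W/(Q + kV).
Q + kV = 2.424e+08 + 15·5.35e+07 = 1.045e+09 m³/yr.
C = 295000/1.045e+09 = 0.0002823 kg/m³ = 0.2823 mg/L.

0.282 mg/L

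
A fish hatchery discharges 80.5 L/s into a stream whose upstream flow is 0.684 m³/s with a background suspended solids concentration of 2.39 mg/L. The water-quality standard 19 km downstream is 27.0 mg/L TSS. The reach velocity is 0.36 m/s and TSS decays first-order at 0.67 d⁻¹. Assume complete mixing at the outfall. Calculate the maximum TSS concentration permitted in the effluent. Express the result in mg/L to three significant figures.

366 mg/L

80.5 L/s = 0.0805 m³/s.
Travel time to the compliance point: t = 1.9e+04/0.36 = 5.278e+04 s = 0.6109 d; decay factor exp(−0.67·0.6109) = 0.6641.
So the concentration just after mixing may be at most 27/0.6641 = 40.65 mg/L.
Mass balance: 40.65·0.7645 = 0.0805·Cₑ + 0.684·2.39.
Cₑ = (31.08 − 1.635) / 0.0805 = 365.8 mg/L.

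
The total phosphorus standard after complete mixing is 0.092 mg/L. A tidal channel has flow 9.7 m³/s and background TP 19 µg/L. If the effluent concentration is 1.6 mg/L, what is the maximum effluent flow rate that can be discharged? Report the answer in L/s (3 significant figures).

470 L/s

19 µg/L = 0.019 mg/L.
Mass balance at complete mixing: C_std·(Q_w + Q_r) = Q_w·C_e + Q_r·C_b.
Rearranging, Q_w = Q_r·(C_std − C_b)/(C_e − C_std) = 9.7·(0.092 − 0.019) / (1.6 − 0.092) = 0.4696 m³/s.
= 469.6 L/s.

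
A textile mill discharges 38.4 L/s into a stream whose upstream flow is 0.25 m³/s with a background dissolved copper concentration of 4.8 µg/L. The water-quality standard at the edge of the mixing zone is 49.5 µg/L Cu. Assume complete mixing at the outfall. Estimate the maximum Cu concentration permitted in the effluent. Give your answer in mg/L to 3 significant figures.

0.341 mg/L

38.4 L/s = 0.0384 m³/s.
4.8 µg/L = 0.0048 mg/L.
49.5 µg/L = 0.0495 mg/L.
Mass balance: 0.0495·0.2884 = 0.0384·Cₑ + 0.25·0.0048.
Cₑ = (0.01428 − 0.0012) / 0.0384 = 0.3405 mg/L.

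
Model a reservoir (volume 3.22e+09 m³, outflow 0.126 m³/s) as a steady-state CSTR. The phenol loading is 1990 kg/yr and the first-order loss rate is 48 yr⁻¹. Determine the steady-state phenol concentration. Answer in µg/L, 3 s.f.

0.0129 µg/L

Outflow Q = 0.126 m³/s × 3.156e+07 s/yr = 3.976e+06 m³/yr.
Steady-state CSTR mass balance: W = Q·C + k·V·C, so C = W/(Q + kV).
Q + kV = 3.976e+06 + 48·3.22e+09 = 1.546e+11 m³/yr.
C = 1990/1.546e+11 = 1.287e-08 kg/m³ = 1.287e-05 mg/L = 0.01287 µg/L.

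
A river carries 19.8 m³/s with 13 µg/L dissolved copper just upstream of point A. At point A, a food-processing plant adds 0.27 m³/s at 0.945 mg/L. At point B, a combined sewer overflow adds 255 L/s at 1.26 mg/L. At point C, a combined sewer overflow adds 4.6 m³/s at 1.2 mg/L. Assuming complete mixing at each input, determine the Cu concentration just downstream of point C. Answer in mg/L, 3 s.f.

0.255 mg/L

13 µg/L = 0.013 mg/L.
After input A: C = (19.8·0.013 + 0.27·0.945) / 20.07 = 0.02554 mg/L.
255 L/s = 0.255 m³/s.
After input B: C = (20.07·0.02554 + 0.255·1.26) / 20.32 = 0.04103 mg/L.
After input C: C = (20.32·0.04103 + 4.6·1.2) / 24.92 = 0.2549 mg/L.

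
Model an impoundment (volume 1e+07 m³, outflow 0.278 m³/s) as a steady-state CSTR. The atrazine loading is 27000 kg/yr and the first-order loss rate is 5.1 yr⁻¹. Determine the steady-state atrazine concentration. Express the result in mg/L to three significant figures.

Outflow Q = 0.278 m³/s × 3.156e+07 s/yr = 8.773e+06 m³/yr.
Steady-state CSTR mass balance: W = Q·C + k·V·C, so C = W/(Q + kV).
Q + kV = 8.773e+06 + 5.1·1e+07 = 5.977e+07 m³/yr.
C = 27000/5.977e+07 = 0.0004517 kg/m³ = 0.4517 mg/L.

0.452 mg/L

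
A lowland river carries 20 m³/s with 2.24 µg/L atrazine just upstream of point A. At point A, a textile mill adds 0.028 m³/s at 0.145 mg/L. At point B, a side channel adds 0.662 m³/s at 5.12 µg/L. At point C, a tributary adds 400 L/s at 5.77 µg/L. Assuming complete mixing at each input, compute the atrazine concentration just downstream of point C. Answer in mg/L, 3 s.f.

2.24 µg/L = 0.00224 mg/L.
After input A: C = (20·0.00224 + 0.028·0.145) / 20.03 = 0.00244 mg/L.
5.12 µg/L = 0.00512 mg/L.
After input B: C = (20.03·0.00244 + 0.662·0.00512) / 20.69 = 0.002525 mg/L.
400 L/s = 0.4 m³/s.
5.77 µg/L = 0.00577 mg/L.
After input C: C = (20.69·0.002525 + 0.4·0.00577) / 21.09 = 0.002587 mg/L.

0.00259 mg/L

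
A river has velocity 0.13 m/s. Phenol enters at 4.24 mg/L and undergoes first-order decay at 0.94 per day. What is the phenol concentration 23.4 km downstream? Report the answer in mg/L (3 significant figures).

Travel time t = 23.4 km / 0.13 m/s = 2.34e+04/0.13 = 1.8e+05 s = 2.083 d.
First-order decay: C = 4.24·exp(−0.94·2.083) = 4.24·0.1411 = 0.5982 mg/L.

0.598 mg/L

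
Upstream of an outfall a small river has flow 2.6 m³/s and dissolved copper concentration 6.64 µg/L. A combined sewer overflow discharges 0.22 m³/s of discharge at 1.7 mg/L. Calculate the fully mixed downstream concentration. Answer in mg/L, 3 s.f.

6.64 µg/L = 0.00664 mg/L.
Flow-weighted mixing gives C = (0.22·1.7 + 2.6·0.00664) / (0.22 + 2.6) = 0.3913/2.82 = 0.1387 mg/L.

0.139 mg/L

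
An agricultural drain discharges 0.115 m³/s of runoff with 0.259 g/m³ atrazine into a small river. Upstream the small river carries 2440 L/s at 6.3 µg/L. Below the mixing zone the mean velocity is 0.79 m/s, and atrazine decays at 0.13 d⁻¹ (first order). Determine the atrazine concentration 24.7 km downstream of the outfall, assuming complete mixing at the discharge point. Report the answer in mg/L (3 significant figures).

2440 L/s = 2.44 m³/s.
6.3 µg/L = 0.0063 mg/L.
After complete mixing, C₀ = (0.115·0.259 + 2.44·0.0063) / 2.555 = 0.01767 mg/L.
Travel time t = 2.47e+04 m / 0.79 m/s = 3.127e+04 s = 0.3619 d.
C = 0.01767·exp(−0.13·0.3619) = 0.01767·0.954 = 0.01686 mg/L.

0.0169 mg/L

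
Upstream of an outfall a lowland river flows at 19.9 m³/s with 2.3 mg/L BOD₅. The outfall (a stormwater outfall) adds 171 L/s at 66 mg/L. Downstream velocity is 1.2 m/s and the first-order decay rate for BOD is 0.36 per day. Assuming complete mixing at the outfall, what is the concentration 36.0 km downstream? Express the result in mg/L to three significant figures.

2.51 mg/L

171 L/s = 0.171 m³/s.
After complete mixing, C₀ = (0.171·66 + 19.9·2.3) / 20.07 = 2.843 mg/L.
Travel time t = 3.6e+04 m / 1.2 m/s = 3e+04 s = 0.3472 d.
C = 2.843·exp(−0.36·0.3472) = 2.843·0.8825 = 2.509 mg/L.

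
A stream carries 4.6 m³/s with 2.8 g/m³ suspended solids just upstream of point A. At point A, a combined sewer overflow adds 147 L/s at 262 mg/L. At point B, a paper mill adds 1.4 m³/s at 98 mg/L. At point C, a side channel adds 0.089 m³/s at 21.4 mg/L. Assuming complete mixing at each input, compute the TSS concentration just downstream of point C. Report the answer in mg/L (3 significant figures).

30.5 mg/L

147 L/s = 0.147 m³/s.
After input A: C = (4.6·2.8 + 0.147·262) / 4.747 = 10.83 mg/L.
After input B: C = (4.747·10.83 + 1.4·98) / 6.147 = 30.68 mg/L.
After input C: C = (6.147·30.68 + 0.089·21.4) / 6.236 = 30.55 mg/L.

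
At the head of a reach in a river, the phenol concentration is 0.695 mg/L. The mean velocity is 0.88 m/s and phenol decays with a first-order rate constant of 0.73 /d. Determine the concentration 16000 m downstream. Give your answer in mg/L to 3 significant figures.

Travel time t = 16000 m / 0.88 m/s = 1.6e+04/0.88 = 1.818e+04 s = 0.2104 d.
First-order decay: C = 0.695·exp(−0.73·0.2104) = 0.695·0.8576 = 0.596 mg/L.

0.596 mg/L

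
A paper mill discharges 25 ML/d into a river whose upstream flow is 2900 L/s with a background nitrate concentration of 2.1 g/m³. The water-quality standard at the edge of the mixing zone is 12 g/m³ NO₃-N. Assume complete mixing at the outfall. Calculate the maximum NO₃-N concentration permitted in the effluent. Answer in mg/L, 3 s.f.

111 mg/L

25 ML/d = 0.2894 m³/s.
2900 L/s = 2.9 m³/s.
Mass balance: 12·3.189 = 0.2894·Cₑ + 2.9·2.1.
Cₑ = (38.27 − 6.09) / 0.2894 = 111.2 mg/L.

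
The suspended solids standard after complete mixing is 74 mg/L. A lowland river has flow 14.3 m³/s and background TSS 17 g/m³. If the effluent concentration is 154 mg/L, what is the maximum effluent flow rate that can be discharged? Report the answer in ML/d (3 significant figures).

880 ML/d

Mass balance at complete mixing: C_std·(Q_w + Q_r) = Q_w·C_e + Q_r·C_b.
Rearranging, Q_w = Q_r·(C_std − C_b)/(C_e − C_std) = 14.3·(74 − 17) / (154 − 74) = 10.19 m³/s.
= 880.3 ML/d.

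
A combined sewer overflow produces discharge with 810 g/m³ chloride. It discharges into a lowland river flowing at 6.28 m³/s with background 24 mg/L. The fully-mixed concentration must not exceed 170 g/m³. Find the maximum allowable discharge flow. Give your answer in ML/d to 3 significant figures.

Mass balance at complete mixing: C_std·(Q_w + Q_r) = Q_w·C_e + Q_r·C_b.
Rearranging, Q_w = Q_r·(C_std − C_b)/(C_e − C_std) = 6.28·(170 − 24) / (810 − 170) = 1.433 m³/s.
= 123.8 ML/d.

124 ML/d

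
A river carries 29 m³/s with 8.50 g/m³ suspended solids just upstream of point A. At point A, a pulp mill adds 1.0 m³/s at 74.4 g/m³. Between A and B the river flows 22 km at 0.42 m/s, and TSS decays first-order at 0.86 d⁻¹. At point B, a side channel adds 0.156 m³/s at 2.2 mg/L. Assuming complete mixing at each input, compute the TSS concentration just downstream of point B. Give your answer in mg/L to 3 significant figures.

6.33 mg/L

After input A: C = (29·8.5 + 1·74.4) / 30 = 10.7 mg/L.
Over the 22 km reach to input B (t = 5.238e+04 s = 0.6063 d), decay gives C = 10.7·exp(−0.86·0.6063) = 6.351 mg/L.
After input B: C = (30·6.351 + 0.156·2.2) / 30.16 = 6.329 mg/L.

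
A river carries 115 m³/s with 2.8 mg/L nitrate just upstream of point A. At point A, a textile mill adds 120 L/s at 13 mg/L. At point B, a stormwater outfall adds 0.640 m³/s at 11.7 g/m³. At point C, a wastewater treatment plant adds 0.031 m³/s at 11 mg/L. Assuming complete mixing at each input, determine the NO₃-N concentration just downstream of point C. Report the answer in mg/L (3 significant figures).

120 L/s = 0.12 m³/s.
After input A: C = (115·2.8 + 0.12·13) / 115.1 = 2.811 mg/L.
After input B: C = (115.1·2.811 + 0.64·11.7) / 115.8 = 2.86 mg/L.
After input C: C = (115.8·2.86 + 0.031·11) / 115.8 = 2.862 mg/L.

2.86 mg/L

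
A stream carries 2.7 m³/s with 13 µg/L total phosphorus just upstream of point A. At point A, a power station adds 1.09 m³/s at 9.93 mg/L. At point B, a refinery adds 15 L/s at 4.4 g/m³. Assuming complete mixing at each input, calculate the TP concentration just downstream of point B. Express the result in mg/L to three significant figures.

13 µg/L = 0.013 mg/L.
After input A: C = (2.7·0.013 + 1.09·9.93) / 3.79 = 2.865 mg/L.
15 L/s = 0.015 m³/s.
After input B: C = (3.79·2.865 + 0.015·4.4) / 3.805 = 2.871 mg/L.

2.87 mg/L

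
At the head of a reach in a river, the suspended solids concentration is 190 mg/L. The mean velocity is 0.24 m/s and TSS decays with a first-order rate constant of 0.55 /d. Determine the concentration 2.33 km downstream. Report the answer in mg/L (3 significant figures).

179 mg/L

Travel time t = 2.33 km / 0.24 m/s = 2330/0.24 = 9708 s = 0.1124 d.
First-order decay: C = 190·exp(−0.55·0.1124) = 190·0.9401 = 178.6 mg/L.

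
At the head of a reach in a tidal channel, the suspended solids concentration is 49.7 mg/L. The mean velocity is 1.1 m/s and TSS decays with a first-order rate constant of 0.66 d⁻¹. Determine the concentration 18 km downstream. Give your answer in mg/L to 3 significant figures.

43.9 mg/L

Travel time t = 18 km / 1.1 m/s = 1.8e+04/1.1 = 1.636e+04 s = 0.1894 d.
First-order decay: C = 49.7·exp(−0.66·0.1894) = 49.7·0.8825 = 43.86 mg/L.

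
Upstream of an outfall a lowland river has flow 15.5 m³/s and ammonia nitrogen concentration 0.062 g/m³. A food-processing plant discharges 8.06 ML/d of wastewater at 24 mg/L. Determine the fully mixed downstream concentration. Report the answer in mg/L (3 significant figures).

8.06 ML/d = 0.09329 m³/s.
Conservation of mass across the mixing zone: C = (0.09329·24 + 15.5·0.062) / (0.09329 + 15.5) = 3.2/15.59 = 0.2052 mg/L.

0.205 mg/L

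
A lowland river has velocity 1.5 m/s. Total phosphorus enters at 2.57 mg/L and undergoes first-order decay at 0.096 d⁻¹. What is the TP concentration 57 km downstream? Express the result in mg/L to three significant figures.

2.46 mg/L

Travel time t = 57 km / 1.5 m/s = 5.7e+04/1.5 = 3.8e+04 s = 0.4398 d.
First-order decay: C = 2.57·exp(−0.096·0.4398) = 2.57·0.9587 = 2.464 mg/L.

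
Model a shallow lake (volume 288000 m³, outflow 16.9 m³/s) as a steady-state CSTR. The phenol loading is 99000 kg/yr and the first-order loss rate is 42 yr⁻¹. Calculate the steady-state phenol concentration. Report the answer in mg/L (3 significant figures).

Outflow Q = 16.9 m³/s × 3.156e+07 s/yr = 5.333e+08 m³/yr.
Steady-state CSTR mass balance: W = Q·C + k·V·C, so C = W/(Q + kV).
Q + kV = 5.333e+08 + 42·288000 = 5.454e+08 m³/yr.
C = 99000/5.454e+08 = 0.0001815 kg/m³ = 0.1815 mg/L.

0.182 mg/L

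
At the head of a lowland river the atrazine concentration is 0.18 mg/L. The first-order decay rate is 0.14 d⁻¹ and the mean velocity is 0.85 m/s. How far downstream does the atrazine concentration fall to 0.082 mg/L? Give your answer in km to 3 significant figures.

From C = C₀·e^(−kt), t = ln(C₀/C)/k = ln(0.18/0.082)/0.14 = 0.7862/0.14 = 5.616 d.
Distance = v·t = 0.85 m/s × 4.852e+05 s = 4.124e+05 m = 412.4 km.

412 km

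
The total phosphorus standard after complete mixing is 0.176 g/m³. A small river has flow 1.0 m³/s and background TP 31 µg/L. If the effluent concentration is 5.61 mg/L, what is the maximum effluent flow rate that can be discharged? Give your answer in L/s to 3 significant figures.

31 µg/L = 0.031 mg/L.
Mass balance at complete mixing: C_std·(Q_w + Q_r) = Q_w·C_e + Q_r·C_b.
Rearranging, Q_w = Q_r·(C_std − C_b)/(C_e − C_std) = 1.0·(0.176 − 0.031) / (5.61 − 0.176) = 0.02668 m³/s.
= 26.68 L/s.

26.7 L/s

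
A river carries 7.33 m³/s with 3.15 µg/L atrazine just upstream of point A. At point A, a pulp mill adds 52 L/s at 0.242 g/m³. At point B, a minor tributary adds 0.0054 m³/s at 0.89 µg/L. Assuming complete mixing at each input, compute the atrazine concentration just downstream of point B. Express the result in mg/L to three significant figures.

3.15 µg/L = 0.00315 mg/L.
52 L/s = 0.052 m³/s.
After input A: C = (7.33·0.00315 + 0.052·0.242) / 7.382 = 0.004832 mg/L.
0.89 µg/L = 0.00089 mg/L.
After input B: C = (7.382·0.004832 + 0.0054·0.00089) / 7.387 = 0.00483 mg/L.

0.00483 mg/L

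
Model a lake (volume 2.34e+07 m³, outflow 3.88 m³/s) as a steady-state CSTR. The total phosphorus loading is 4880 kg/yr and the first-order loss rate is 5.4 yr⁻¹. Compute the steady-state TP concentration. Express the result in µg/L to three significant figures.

19.6 µg/L

Outflow Q = 3.88 m³/s × 3.156e+07 s/yr = 1.224e+08 m³/yr.
Steady-state CSTR mass balance: W = Q·C + k·V·C, so C = W/(Q + kV).
Q + kV = 1.224e+08 + 5.4·2.34e+07 = 2.488e+08 m³/yr.
C = 4880/2.488e+08 = 1.961e-05 kg/m³ = 0.01961 mg/L = 19.61 µg/L.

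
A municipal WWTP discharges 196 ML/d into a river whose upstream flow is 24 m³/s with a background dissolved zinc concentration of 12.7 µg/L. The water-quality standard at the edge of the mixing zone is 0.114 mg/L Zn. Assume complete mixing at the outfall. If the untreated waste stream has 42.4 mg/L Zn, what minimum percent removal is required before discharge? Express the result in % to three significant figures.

196 ML/d = 2.269 m³/s.
12.7 µg/L = 0.0127 mg/L.
Mass balance: 0.114·26.27 = 2.269·Cₑ + 24·0.0127.
Cₑ = (2.995 − 0.3048) / 2.269 = 1.186 mg/L.
Required removal = 1 − 1.186/42.4 = 97.2 %.

97.2 %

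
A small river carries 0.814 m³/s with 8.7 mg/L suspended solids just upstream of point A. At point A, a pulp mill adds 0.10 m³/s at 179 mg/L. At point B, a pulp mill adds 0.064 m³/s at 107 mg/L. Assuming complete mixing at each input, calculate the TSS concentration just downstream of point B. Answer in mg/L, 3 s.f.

After input A: C = (0.814·8.7 + 0.1·179) / 0.914 = 27.33 mg/L.
After input B: C = (0.914·27.33 + 0.064·107) / 0.978 = 32.55 mg/L.

32.5 mg/L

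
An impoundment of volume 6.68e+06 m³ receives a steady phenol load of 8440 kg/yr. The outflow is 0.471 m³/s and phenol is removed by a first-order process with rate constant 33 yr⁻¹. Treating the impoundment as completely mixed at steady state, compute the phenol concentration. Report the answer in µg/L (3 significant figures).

35.9 µg/L

Outflow Q = 0.471 m³/s × 3.156e+07 s/yr = 1.486e+07 m³/yr.
Steady-state CSTR mass balance: W = Q·C + k·V·C, so C = W/(Q + kV).
Q + kV = 1.486e+07 + 33·6.68e+06 = 2.353e+08 m³/yr.
C = 8440/2.353e+08 = 3.587e-05 kg/m³ = 0.03587 mg/L = 35.87 µg/L.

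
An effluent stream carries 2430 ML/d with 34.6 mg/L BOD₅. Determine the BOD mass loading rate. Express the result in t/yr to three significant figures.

2430 ML/d = 28.12 m³/s.
Mass flux = Q·C = 28.12 m³/s × 34.6 g/m³ = 973.1 g/s.
= 973.1 g/s × 31.56 = 3.071e+04 t/yr.

30700 t/yr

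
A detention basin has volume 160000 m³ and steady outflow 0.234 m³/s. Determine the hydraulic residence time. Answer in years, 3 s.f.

Q = 0.234 m³/s × 3.156e+07 s/yr = 7.384e+06 m³/yr.
Hydraulic residence time τ = V/Q = 160000/7.384e+06 = 0.02167 yr.

0.0217 yr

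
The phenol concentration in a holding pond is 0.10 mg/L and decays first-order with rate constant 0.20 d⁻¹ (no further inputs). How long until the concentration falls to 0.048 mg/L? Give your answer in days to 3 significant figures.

3.67 d

t = ln(C₀/C)/k = ln(0.10/0.048)/0.20 = 0.734/0.20 = 3.67 d.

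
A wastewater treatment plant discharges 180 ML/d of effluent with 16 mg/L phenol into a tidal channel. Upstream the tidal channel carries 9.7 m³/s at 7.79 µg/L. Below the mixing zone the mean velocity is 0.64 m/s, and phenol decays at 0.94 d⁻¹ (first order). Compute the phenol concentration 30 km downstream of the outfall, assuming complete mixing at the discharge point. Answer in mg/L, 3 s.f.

1.70 mg/L

180 ML/d = 2.083 m³/s.
7.79 µg/L = 0.00779 mg/L.
After complete mixing, C₀ = (2.083·16 + 9.7·0.00779) / 11.78 = 2.835 mg/L.
Travel time t = 3e+04 m / 0.64 m/s = 4.688e+04 s = 0.5425 d.
C = 2.835·exp(−0.94·0.5425) = 2.835·0.6005 = 1.703 mg/L.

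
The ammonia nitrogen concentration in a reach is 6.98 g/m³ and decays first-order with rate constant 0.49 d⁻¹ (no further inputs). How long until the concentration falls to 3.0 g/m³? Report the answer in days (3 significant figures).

t = ln(C₀/C)/k = ln(6.98/3.0)/0.49 = 0.8444/0.49 = 1.723 d.

1.72 d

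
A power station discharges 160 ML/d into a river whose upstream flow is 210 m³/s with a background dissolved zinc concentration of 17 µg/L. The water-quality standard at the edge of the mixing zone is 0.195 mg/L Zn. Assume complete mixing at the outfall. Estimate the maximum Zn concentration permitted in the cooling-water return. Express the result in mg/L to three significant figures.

160 ML/d = 1.852 m³/s.
17 µg/L = 0.017 mg/L.
Mass balance: 0.195·211.9 = 1.852·Cₑ + 210·0.017.
Cₑ = (41.31 − 3.57) / 1.852 = 20.38 mg/L.

20.4 mg/L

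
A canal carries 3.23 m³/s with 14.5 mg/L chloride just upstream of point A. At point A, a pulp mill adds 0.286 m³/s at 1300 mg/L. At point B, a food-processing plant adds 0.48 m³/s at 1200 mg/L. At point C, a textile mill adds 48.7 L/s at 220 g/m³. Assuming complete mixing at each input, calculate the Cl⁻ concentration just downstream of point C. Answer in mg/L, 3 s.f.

After input A: C = (3.23·14.5 + 0.286·1300) / 3.516 = 119.1 mg/L.
After input B: C = (3.516·119.1 + 0.48·1200) / 3.996 = 248.9 mg/L.
48.7 L/s = 0.0487 m³/s.
After input C: C = (3.996·248.9 + 0.0487·220) / 4.045 = 248.6 mg/L.

249 mg/L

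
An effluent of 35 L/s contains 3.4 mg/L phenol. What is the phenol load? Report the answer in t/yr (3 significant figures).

35 L/s = 0.035 m³/s.
Mass flux = Q·C = 0.035 m³/s × 3.4 g/m³ = 0.119 g/s.
= 0.119 g/s × 31.56 = 3.755 t/yr.

3.76 t/yr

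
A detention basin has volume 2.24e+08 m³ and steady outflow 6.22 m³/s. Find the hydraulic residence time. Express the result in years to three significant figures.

Q = 6.22 m³/s × 3.156e+07 s/yr = 1.963e+08 m³/yr.
Hydraulic residence time τ = V/Q = 2.24e+08/1.963e+08 = 1.141 yr.

1.14 yr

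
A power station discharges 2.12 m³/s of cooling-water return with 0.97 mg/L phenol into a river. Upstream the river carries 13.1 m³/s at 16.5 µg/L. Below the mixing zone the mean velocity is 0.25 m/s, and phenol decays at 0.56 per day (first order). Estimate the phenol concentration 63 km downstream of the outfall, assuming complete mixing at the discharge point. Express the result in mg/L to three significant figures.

16.5 µg/L = 0.0165 mg/L.
After complete mixing, C₀ = (2.12·0.97 + 13.1·0.0165) / 15.22 = 0.1493 mg/L.
Travel time t = 6.3e+04 m / 0.25 m/s = 2.52e+05 s = 2.917 d.
C = 0.1493·exp(−0.56·2.917) = 0.1493·0.1953 = 0.02916 mg/L.

0.0292 mg/L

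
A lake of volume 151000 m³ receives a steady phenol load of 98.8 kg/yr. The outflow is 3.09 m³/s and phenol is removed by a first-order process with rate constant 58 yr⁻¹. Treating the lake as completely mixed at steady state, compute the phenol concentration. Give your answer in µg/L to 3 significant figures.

Outflow Q = 3.09 m³/s × 3.156e+07 s/yr = 9.751e+07 m³/yr.
Steady-state CSTR mass balance: W = Q·C + k·V·C, so C = W/(Q + kV).
Q + kV = 9.751e+07 + 58·151000 = 1.063e+08 m³/yr.
C = 98.8/1.063e+08 = 9.297e-07 kg/m³ = 0.0009297 mg/L = 0.9297 µg/L.

0.930 µg/L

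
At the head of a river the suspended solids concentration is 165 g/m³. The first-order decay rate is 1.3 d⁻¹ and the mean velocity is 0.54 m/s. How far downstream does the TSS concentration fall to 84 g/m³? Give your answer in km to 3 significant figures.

24.2 km

From C = C₀·e^(−kt), t = ln(C₀/C)/k = ln(165/84)/1.3 = 0.6751/1.3 = 0.5193 d.
Distance = v·t = 0.54 m/s × 4.487e+04 s = 2.423e+04 m = 24.23 km.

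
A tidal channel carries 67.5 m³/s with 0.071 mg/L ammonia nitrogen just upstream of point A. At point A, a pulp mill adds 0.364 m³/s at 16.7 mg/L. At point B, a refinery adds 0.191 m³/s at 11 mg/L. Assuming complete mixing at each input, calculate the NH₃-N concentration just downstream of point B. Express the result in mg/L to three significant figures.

After input A: C = (67.5·0.071 + 0.364·16.7) / 67.86 = 0.1602 mg/L.
After input B: C = (67.86·0.1602 + 0.191·11) / 68.06 = 0.1906 mg/L.

0.191 mg/L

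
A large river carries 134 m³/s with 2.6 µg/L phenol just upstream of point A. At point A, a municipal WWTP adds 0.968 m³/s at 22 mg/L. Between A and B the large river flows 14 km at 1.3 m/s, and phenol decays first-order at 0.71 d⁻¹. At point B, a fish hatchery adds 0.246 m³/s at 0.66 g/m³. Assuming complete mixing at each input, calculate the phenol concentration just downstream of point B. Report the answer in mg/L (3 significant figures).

2.6 µg/L = 0.0026 mg/L.
After input A: C = (134·0.0026 + 0.968·22) / 135 = 0.1604 mg/L.
Over the 14 km reach to input B (t = 1.077e+04 s = 0.1246 d), decay gives C = 0.1604·exp(−0.71·0.1246) = 0.1468 mg/L.
After input B: C = (135·0.1468 + 0.246·0.66) / 135.2 = 0.1477 mg/L.

0.148 mg/L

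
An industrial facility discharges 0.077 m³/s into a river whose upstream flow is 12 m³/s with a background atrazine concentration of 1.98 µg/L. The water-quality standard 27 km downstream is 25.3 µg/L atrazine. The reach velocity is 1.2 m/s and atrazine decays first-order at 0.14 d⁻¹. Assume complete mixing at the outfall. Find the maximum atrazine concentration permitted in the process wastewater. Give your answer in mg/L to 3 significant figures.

3.81 mg/L

1.98 µg/L = 0.00198 mg/L.
25.3 µg/L = 0.0253 mg/L.
Travel time to the compliance point: t = 2.7e+04/1.2 = 2.25e+04 s = 0.2604 d; decay factor exp(−0.14·0.2604) = 0.9642.
So the concentration just after mixing may be at most 0.0253/0.9642 = 0.02624 mg/L.
Mass balance: 0.02624·12.08 = 0.077·Cₑ + 12·0.00198.
Cₑ = (0.3169 − 0.02376) / 0.077 = 3.807 mg/L.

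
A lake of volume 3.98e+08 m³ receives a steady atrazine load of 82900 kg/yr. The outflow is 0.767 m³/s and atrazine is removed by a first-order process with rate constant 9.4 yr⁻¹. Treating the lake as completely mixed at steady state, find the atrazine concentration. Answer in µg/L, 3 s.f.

22.0 µg/L

Outflow Q = 0.767 m³/s × 3.156e+07 s/yr = 2.42e+07 m³/yr.
Steady-state CSTR mass balance: W = Q·C + k·V·C, so C = W/(Q + kV).
Q + kV = 2.42e+07 + 9.4·3.98e+08 = 3.765e+09 m³/yr.
C = 82900/3.765e+09 = 2.202e-05 kg/m³ = 0.02202 mg/L = 22.02 µg/L.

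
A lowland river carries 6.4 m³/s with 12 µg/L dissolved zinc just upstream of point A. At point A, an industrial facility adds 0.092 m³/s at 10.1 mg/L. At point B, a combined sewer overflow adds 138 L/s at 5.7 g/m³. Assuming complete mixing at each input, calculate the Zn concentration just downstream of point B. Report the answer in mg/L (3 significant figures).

12 µg/L = 0.012 mg/L.
After input A: C = (6.4·0.012 + 0.092·10.1) / 6.492 = 0.155 mg/L.
138 L/s = 0.138 m³/s.
After input B: C = (6.492·0.155 + 0.138·5.7) / 6.63 = 0.2704 mg/L.

0.270 mg/L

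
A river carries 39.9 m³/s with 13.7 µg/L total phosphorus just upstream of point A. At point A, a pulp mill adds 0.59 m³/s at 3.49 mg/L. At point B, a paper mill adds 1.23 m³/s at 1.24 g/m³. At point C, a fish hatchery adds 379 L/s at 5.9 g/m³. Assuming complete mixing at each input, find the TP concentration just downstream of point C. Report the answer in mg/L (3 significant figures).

13.7 µg/L = 0.0137 mg/L.
After input A: C = (39.9·0.0137 + 0.59·3.49) / 40.49 = 0.06435 mg/L.
After input B: C = (40.49·0.06435 + 1.23·1.24) / 41.72 = 0.09902 mg/L.
379 L/s = 0.379 m³/s.
After input C: C = (41.72·0.09902 + 0.379·5.9) / 42.1 = 0.1512 mg/L.

0.151 mg/L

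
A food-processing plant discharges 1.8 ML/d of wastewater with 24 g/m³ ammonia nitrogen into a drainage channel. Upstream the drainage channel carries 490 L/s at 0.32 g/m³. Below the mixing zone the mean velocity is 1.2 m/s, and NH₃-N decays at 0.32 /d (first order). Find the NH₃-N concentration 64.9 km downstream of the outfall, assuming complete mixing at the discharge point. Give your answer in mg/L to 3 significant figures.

1.05 mg/L

1.8 ML/d = 0.02083 m³/s.
490 L/s = 0.49 m³/s.
After complete mixing, C₀ = (0.02083·24 + 0.49·0.32) / 0.5108 = 1.286 mg/L.
Travel time t = 6.49e+04 m / 1.2 m/s = 5.408e+04 s = 0.626 d.
C = 1.286·exp(−0.32·0.626) = 1.286·0.8185 = 1.052 mg/L.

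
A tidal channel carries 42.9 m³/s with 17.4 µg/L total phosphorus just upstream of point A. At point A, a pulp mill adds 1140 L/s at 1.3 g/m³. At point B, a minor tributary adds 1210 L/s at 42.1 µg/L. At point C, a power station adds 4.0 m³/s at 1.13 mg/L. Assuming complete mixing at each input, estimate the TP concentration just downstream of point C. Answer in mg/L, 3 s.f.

0.138 mg/L

17.4 µg/L = 0.0174 mg/L.
1140 L/s = 1.14 m³/s.
After input A: C = (42.9·0.0174 + 1.14·1.3) / 44.04 = 0.0506 mg/L.
1210 L/s = 1.21 m³/s.
42.1 µg/L = 0.0421 mg/L.
After input B: C = (44.04·0.0506 + 1.21·0.0421) / 45.25 = 0.05037 mg/L.
After input C: C = (45.25·0.05037 + 4·1.13) / 49.25 = 0.1381 mg/L.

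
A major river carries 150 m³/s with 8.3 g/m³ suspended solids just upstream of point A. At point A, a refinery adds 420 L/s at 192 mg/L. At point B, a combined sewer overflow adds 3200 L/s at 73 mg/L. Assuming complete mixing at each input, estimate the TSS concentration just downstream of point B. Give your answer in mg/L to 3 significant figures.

10.1 mg/L

420 L/s = 0.42 m³/s.
After input A: C = (150·8.3 + 0.42·192) / 150.4 = 8.813 mg/L.
3200 L/s = 3.2 m³/s.
After input B: C = (150.4·8.813 + 3.2·73) / 153.6 = 10.15 mg/L.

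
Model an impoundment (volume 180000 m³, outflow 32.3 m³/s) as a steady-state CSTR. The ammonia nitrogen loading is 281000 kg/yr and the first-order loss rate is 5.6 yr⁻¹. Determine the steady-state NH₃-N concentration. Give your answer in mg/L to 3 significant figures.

Outflow Q = 32.3 m³/s × 3.156e+07 s/yr = 1.019e+09 m³/yr.
Steady-state CSTR mass balance: W = Q·C + k·V·C, so C = W/(Q + kV).
Q + kV = 1.019e+09 + 5.6·180000 = 1.02e+09 m³/yr.
C = 281000/1.02e+09 = 0.0002754 kg/m³ = 0.2754 mg/L.

0.275 mg/L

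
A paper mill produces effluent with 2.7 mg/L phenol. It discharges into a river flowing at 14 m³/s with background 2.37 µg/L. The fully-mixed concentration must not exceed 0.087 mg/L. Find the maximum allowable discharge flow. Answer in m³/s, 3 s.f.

2.37 µg/L = 0.00237 mg/L.
Mass balance at complete mixing: C_std·(Q_w + Q_r) = Q_w·C_e + Q_r·C_b.
Rearranging, Q_w = Q_r·(C_std − C_b)/(C_e − C_std) = 14·(0.087 − 0.00237) / (2.7 − 0.087) = 0.4534 m³/s.

0.453 m³/s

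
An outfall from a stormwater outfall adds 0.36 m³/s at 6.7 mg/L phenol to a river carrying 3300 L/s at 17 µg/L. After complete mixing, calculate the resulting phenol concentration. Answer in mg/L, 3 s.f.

3300 L/s = 3.3 m³/s.
17 µg/L = 0.017 mg/L.
Conservation of mass across the mixing zone: C = (0.36·6.7 + 3.3·0.017) / (0.36 + 3.3) = 2.468/3.66 = 0.6743 mg/L.

0.674 mg/L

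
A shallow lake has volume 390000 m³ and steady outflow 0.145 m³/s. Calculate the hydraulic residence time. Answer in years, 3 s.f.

0.0852 yr

Q = 0.145 m³/s × 3.156e+07 s/yr = 4.576e+06 m³/yr.
Hydraulic residence time τ = V/Q = 390000/4.576e+06 = 0.08523 yr.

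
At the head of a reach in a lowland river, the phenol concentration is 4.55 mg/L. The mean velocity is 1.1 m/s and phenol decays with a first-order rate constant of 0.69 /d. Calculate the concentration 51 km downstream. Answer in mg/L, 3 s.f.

Travel time t = 51 km / 1.1 m/s = 5.1e+04/1.1 = 4.636e+04 s = 0.5366 d.
First-order decay: C = 4.55·exp(−0.69·0.5366) = 4.55·0.6906 = 3.142 mg/L.

3.14 mg/L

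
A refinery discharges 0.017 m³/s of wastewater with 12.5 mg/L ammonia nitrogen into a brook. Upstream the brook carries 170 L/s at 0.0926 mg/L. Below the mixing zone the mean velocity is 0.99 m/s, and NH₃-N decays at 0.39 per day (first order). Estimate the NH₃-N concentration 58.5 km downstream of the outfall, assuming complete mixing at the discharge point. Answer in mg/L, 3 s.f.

170 L/s = 0.17 m³/s.
After complete mixing, C₀ = (0.017·12.5 + 0.17·0.0926) / 0.187 = 1.221 mg/L.
Travel time t = 5.85e+04 m / 0.99 m/s = 5.909e+04 s = 0.6839 d.
C = 1.221·exp(−0.39·0.6839) = 1.221·0.7659 = 0.9348 mg/L.

0.935 mg/L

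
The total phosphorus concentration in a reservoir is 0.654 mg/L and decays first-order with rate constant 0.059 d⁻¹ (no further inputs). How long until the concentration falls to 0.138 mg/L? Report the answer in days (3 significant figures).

t = ln(C₀/C)/k = ln(0.654/0.138)/0.059 = 1.556/0.059 = 26.37 d.

26.4 d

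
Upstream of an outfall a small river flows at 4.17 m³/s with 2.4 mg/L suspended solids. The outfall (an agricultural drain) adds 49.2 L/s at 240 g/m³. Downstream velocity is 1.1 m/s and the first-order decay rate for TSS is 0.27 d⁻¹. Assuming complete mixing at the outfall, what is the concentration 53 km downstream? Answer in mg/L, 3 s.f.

49.2 L/s = 0.0492 m³/s.
After complete mixing, C₀ = (0.0492·240 + 4.17·2.4) / 4.219 = 5.171 mg/L.
Travel time t = 5.3e+04 m / 1.1 m/s = 4.818e+04 s = 0.5577 d.
C = 5.171·exp(−0.27·0.5577) = 5.171·0.8602 = 4.448 mg/L.

4.45 mg/L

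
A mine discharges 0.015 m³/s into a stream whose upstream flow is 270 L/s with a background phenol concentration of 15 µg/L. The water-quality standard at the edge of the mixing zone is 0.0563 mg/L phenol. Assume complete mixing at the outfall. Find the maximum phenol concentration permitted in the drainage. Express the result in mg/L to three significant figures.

270 L/s = 0.27 m³/s.
15 µg/L = 0.015 mg/L.
Mass balance: 0.0563·0.285 = 0.015·Cₑ + 0.27·0.015.
Cₑ = (0.01605 − 0.00405) / 0.015 = 0.7997 mg/L.

0.800 mg/L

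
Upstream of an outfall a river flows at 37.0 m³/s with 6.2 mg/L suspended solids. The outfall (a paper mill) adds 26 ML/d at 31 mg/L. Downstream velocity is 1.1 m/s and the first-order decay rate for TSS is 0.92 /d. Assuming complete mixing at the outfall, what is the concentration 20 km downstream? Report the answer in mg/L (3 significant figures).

26 ML/d = 0.3009 m³/s.
After complete mixing, C₀ = (0.3009·31 + 37·6.2) / 37.3 = 6.4 mg/L.
Travel time t = 2e+04 m / 1.1 m/s = 1.818e+04 s = 0.2104 d.
C = 6.4·exp(−0.92·0.2104) = 6.4·0.824 = 5.274 mg/L.

5.27 mg/L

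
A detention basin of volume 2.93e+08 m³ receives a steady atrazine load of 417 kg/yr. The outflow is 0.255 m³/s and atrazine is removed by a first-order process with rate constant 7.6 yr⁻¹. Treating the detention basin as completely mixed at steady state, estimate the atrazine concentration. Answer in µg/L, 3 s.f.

0.187 µg/L

Outflow Q = 0.255 m³/s × 3.156e+07 s/yr = 8.047e+06 m³/yr.
Steady-state CSTR mass balance: W = Q·C + k·V·C, so C = W/(Q + kV).
Q + kV = 8.047e+06 + 7.6·2.93e+08 = 2.235e+09 m³/yr.
C = 417/2.235e+09 = 1.866e-07 kg/m³ = 0.0001866 mg/L = 0.1866 µg/L.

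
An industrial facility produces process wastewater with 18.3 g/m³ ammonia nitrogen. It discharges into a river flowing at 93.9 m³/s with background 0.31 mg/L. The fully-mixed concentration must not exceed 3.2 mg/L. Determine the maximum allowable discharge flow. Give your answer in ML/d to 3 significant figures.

Mass balance at complete mixing: C_std·(Q_w + Q_r) = Q_w·C_e + Q_r·C_b.
Rearranging, Q_w = Q_r·(C_std − C_b)/(C_e − C_std) = 93.9·(3.2 − 0.31) / (18.3 − 3.2) = 17.97 m³/s.
= 1553 ML/d.

1550 ML/d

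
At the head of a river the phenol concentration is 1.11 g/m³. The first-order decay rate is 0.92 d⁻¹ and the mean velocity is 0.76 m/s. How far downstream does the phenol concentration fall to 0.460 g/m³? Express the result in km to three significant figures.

62.9 km

From C = C₀·e^(−kt), t = ln(C₀/C)/k = ln(1.11/0.460)/0.92 = 0.8809/0.92 = 0.9575 d.
Distance = v·t = 0.76 m/s × 8.273e+04 s = 6.287e+04 m = 62.87 km.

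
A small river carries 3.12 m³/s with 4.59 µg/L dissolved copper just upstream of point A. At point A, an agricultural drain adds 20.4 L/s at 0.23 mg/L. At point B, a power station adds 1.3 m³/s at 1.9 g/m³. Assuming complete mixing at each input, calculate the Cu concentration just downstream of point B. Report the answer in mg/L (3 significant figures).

4.59 µg/L = 0.00459 mg/L.
20.4 L/s = 0.0204 m³/s.
After input A: C = (3.12·0.00459 + 0.0204·0.23) / 3.14 = 0.006054 mg/L.
After input B: C = (3.14·0.006054 + 1.3·1.9) / 4.44 = 0.5605 mg/L.

0.561 mg/L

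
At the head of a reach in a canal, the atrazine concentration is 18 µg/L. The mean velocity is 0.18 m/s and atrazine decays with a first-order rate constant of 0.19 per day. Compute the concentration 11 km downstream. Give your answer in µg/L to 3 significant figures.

Travel time t = 11 km / 0.18 m/s = 1.1e+04/0.18 = 6.111e+04 s = 0.7073 d.
First-order decay: C = 18·exp(−0.19·0.7073) = 18·0.8743 = 15.74 µg/L.

15.7 µg/L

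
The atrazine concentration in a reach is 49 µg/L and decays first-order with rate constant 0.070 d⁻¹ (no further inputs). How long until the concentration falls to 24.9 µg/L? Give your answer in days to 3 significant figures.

9.67 d

t = ln(C₀/C)/k = ln(49/24.9)/0.070 = 0.677/0.070 = 9.671 d.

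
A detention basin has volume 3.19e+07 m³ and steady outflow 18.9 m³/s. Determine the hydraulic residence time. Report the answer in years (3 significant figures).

0.0535 yr

Q = 18.9 m³/s × 3.156e+07 s/yr = 5.964e+08 m³/yr.
Hydraulic residence time τ = V/Q = 3.19e+07/5.964e+08 = 0.05348 yr.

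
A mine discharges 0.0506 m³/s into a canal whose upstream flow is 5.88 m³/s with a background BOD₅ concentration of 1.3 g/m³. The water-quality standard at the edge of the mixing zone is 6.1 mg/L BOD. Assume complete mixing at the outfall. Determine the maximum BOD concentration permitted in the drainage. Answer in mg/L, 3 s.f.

564 mg/L

Mass balance: 6.1·5.931 = 0.0506·Cₑ + 5.88·1.3.
Cₑ = (36.18 − 7.644) / 0.0506 = 563.9 mg/L.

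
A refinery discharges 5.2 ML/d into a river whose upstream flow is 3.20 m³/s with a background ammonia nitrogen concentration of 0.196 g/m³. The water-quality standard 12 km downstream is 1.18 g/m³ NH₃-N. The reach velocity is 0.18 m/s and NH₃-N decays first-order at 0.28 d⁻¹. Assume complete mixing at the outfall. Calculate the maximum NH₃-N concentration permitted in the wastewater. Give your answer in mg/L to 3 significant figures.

5.2 ML/d = 0.06019 m³/s.
Travel time to the compliance point: t = 1.2e+04/0.18 = 6.667e+04 s = 0.7716 d; decay factor exp(−0.28·0.7716) = 0.8057.
So the concentration just after mixing may be at most 1.18/0.8057 = 1.465 mg/L.
Mass balance: 1.465·3.26 = 0.06019·Cₑ + 3.2·0.196.
Cₑ = (4.775 − 0.6272) / 0.06019 = 68.91 mg/L.

68.9 mg/L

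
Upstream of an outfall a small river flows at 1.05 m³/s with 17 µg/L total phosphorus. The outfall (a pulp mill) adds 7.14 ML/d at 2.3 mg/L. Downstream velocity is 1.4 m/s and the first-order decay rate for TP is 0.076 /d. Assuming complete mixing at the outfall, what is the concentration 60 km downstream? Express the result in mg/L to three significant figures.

0.177 mg/L

7.14 ML/d = 0.08264 m³/s.
17 µg/L = 0.017 mg/L.
After complete mixing, C₀ = (0.08264·2.3 + 1.05·0.017) / 1.133 = 0.1836 mg/L.
Travel time t = 6e+04 m / 1.4 m/s = 4.286e+04 s = 0.496 d.
C = 0.1836·exp(−0.076·0.496) = 0.1836·0.963 = 0.1768 mg/L.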